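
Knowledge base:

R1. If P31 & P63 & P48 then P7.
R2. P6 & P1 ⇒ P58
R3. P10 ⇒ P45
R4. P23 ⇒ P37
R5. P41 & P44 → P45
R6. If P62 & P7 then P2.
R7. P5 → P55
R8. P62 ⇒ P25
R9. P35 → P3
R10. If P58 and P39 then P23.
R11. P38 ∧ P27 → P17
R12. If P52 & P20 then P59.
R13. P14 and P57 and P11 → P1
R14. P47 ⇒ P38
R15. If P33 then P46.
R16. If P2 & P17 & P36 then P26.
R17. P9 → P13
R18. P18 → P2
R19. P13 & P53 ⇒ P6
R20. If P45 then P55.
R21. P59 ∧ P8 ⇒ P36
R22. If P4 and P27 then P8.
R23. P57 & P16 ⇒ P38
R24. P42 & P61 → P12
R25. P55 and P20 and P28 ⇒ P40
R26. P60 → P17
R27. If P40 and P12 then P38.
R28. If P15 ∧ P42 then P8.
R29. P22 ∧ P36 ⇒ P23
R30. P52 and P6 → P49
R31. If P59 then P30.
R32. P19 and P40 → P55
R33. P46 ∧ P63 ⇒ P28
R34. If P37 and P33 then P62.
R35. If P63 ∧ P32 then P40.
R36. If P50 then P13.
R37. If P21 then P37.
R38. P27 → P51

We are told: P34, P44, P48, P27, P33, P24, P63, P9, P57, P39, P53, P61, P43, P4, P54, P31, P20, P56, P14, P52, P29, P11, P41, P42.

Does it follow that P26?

P7  (by R1: P31, P63, P48)
P45  (by R5: P41, P44)
P59  (by R12: P52, P20)
P1  (by R13: P14, P57, P11)
P46  (by R15: P33)
P13  (by R17: P9)
P6  (by R19: P13, P53)
P55  (by R20: P45)
P8  (by R22: P4, P27)
P12  (by R24: P42, P61)
P28  (by R33: P46, P63)
P58  (by R2: P6, P1)
P23  (by R10: P58, P39)
P36  (by R21: P59, P8)
P40  (by R25: P55, P20, P28)
P38  (by R27: P40, P12)
P37  (by R4: P23)
P17  (by R11: P38, P27)
P62  (by R34: P37, P33)
P2  (by R6: P62, P7)
P26  (by R16: P2, P17, P36)

Yes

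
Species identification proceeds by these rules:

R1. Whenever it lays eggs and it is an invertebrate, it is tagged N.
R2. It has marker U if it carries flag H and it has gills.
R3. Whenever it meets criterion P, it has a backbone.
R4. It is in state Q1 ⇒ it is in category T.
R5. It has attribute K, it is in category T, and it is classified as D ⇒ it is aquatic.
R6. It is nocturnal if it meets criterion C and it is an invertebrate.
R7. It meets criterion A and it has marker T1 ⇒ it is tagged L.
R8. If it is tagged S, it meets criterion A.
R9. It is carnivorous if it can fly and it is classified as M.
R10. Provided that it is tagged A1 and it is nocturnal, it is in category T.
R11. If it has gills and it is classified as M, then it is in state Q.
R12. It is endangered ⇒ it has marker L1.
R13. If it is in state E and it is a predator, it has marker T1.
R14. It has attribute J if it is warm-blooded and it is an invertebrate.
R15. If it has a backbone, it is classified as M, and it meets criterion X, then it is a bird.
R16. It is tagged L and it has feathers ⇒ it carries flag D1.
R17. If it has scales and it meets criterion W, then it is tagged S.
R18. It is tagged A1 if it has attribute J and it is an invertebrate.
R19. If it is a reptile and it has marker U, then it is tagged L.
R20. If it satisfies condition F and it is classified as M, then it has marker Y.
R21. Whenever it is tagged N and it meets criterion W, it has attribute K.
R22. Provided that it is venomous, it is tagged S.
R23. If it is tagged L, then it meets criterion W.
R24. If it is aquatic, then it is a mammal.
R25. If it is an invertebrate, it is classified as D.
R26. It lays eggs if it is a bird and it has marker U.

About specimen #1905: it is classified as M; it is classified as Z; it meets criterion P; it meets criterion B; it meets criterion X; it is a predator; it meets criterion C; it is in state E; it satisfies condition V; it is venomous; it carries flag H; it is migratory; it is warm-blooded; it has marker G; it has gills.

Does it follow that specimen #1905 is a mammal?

Forward chaining from the given facts derives: has marker U, has a backbone, is in state Q, has marker T1, is a bird, is tagged S, lays eggs, meets criterion A, is tagged L, meets criterion W.
The only rule concluding "it is a mammal" is R24, which needs "it is aquatic"; that is never established.

No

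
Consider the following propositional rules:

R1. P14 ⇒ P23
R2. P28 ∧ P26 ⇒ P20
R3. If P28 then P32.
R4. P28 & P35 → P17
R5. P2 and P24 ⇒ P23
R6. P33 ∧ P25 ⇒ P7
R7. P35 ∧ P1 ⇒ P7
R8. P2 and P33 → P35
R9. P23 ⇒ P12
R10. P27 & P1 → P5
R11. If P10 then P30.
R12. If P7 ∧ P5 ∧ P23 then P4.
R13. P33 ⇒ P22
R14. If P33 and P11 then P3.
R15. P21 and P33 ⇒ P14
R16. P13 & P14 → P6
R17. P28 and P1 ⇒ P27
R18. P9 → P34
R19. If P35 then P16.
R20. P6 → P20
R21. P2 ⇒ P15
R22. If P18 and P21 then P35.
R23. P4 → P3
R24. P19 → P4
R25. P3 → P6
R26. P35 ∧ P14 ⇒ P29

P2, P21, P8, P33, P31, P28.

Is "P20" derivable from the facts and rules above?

No

Forward chaining from the given facts derives: P32, P35, P22, P14, P16, P15, P29, P23, P17, P12.
Rules concluding P20: R2 needs P26; R20 needs P6 — none of these are established.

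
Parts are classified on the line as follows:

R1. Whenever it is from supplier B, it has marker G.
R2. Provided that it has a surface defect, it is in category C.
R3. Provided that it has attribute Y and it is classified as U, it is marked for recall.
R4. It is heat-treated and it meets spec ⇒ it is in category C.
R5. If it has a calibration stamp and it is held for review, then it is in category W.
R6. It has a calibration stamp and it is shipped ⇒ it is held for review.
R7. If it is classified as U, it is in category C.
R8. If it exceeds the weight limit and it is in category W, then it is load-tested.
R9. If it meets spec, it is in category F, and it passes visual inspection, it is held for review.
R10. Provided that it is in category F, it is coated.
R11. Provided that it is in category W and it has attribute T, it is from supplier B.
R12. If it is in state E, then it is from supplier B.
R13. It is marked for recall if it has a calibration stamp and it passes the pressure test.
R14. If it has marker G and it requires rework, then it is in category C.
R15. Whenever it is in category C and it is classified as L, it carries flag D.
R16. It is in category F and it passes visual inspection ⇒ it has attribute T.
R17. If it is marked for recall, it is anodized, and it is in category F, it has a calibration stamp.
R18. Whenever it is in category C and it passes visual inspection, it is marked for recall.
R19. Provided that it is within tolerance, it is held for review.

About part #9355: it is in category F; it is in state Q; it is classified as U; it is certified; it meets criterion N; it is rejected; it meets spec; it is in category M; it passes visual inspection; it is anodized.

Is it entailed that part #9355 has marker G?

By R7 (it is classified as U): it is in category C.
By R9 (it meets spec, it is in category F, it passes visual inspection): it is held for review.
By R16 (it is in category F, it passes visual inspection): it has attribute T.
By R18 (it is in category C, it passes visual inspection): it is marked for recall.
By R17 (it is marked for recall, it is anodized, it is in category F): it has a calibration stamp.
By R5 (it has a calibration stamp, it is held for review): it is in category W.
By R11 (it is in category W, it has attribute T): it is from supplier B.
By R1 (it is from supplier B): it has marker G.

Yes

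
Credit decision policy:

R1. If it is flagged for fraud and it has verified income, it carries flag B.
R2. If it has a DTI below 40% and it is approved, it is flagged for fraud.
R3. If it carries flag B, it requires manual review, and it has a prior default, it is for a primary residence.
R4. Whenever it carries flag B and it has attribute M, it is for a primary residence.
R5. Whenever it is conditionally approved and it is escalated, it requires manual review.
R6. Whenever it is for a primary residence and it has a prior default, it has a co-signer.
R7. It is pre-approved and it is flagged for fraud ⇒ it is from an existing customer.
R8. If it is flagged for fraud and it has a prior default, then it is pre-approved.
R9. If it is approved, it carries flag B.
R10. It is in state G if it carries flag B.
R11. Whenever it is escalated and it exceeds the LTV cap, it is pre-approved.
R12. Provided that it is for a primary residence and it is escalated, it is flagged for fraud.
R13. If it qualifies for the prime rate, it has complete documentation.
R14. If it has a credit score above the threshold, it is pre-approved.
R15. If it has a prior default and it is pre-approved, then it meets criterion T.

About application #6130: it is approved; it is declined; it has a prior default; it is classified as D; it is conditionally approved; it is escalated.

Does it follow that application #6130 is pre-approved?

Yes

By R5 (it is conditionally approved, it is escalated): it requires manual review.
By R9 (it is approved): it carries flag B.
By R3 (it carries flag B, it requires manual review, it has a prior default): it is for a primary residence.
By R12 (it is for a primary residence, it is escalated): it is flagged for fraud.
By R8 (it is flagged for fraud, it has a prior default): it is pre-approved.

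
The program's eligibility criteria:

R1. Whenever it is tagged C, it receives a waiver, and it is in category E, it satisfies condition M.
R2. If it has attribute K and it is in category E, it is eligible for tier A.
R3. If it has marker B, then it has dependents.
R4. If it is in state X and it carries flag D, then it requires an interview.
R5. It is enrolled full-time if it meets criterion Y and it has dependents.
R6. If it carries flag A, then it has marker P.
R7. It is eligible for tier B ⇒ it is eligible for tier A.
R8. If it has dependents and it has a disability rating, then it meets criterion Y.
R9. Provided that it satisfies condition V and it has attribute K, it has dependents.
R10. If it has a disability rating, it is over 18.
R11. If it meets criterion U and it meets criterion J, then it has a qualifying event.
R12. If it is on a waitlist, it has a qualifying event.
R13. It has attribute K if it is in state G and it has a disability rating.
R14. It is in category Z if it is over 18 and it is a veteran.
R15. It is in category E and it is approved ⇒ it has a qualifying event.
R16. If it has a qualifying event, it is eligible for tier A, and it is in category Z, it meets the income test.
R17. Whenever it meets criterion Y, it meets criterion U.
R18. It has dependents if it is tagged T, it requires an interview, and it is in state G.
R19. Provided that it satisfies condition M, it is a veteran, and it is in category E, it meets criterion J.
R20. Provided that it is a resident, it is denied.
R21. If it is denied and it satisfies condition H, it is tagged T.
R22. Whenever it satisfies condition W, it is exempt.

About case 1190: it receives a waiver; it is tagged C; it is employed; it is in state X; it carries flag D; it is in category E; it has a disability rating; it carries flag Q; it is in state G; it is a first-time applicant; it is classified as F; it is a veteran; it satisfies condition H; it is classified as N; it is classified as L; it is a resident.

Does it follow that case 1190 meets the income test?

By R1 (it is tagged C, it receives a waiver, it is in category E): it satisfies condition M.
By R4 (it is in state X, it carries flag D): it requires an interview.
By R10 (it has a disability rating): it is over 18.
By R13 (it is in state G, it has a disability rating): it has attribute K.
By R14 (it is over 18, it is a veteran): it is in category Z.
By R19 (it satisfies condition M, it is a veteran, it is in category E): it meets criterion J.
By R20 (it is a resident): it is denied.
By R21 (it is denied, it satisfies condition H): it is tagged T.
By R2 (it has attribute K, it is in category E): it is eligible for tier A.
By R18 (it is tagged T, it requires an interview, it is in state G): it has dependents.
By R8 (it has dependents, it has a disability rating): it meets criterion Y.
By R17 (it meets criterion Y): it meets criterion U.
By R11 (it meets criterion U, it meets criterion J): it has a qualifying event.
By R16 (it has a qualifying event, it is eligible for tier A, it is in category Z): it meets the income test.

Yes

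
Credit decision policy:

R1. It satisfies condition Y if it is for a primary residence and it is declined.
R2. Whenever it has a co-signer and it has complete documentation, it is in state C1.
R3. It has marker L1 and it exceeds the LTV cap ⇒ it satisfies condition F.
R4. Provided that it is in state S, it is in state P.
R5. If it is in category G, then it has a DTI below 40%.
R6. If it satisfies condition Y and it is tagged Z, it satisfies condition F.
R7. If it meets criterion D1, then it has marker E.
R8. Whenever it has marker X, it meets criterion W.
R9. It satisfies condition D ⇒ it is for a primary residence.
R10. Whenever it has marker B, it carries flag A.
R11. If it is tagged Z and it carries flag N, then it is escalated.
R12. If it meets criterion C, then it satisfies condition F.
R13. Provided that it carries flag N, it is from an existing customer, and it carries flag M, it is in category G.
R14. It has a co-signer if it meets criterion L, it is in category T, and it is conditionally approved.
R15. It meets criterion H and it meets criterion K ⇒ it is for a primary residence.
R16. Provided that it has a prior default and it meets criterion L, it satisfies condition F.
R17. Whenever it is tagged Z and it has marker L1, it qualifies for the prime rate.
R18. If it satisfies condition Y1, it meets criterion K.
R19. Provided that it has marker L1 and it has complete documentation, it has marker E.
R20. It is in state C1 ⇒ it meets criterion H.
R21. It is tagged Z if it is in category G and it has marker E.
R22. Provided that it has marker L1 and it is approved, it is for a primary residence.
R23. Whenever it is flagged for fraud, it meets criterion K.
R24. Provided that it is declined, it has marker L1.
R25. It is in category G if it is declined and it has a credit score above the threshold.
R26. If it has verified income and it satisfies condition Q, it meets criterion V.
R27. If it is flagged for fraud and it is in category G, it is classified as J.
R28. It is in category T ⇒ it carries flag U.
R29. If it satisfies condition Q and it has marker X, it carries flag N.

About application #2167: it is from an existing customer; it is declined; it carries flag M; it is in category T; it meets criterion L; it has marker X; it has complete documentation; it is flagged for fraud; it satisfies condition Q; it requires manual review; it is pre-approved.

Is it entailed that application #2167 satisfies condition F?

No

Forward chaining from the given facts derives: meets criterion W, meets criterion K, has marker L1, carries flag U, carries flag N, is in category G, has marker E, is tagged Z, is classified as J, has a DTI below 40%, is escalated, qualifies for the prime rate.
Rules concluding "it satisfies condition F": R3 needs "it exceeds the LTV cap"; R6 needs "it satisfies condition Y"; R12 needs "it meets criterion C"; R16 needs "it has a prior default" — none of these are established.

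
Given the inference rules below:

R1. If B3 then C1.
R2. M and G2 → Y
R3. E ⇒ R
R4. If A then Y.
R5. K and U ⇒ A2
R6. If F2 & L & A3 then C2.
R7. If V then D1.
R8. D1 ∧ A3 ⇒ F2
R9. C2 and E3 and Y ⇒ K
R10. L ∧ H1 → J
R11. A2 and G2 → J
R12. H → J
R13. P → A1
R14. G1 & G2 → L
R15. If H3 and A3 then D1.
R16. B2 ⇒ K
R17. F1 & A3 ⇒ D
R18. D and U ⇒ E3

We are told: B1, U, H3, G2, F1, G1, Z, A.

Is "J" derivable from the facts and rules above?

No

Forward chaining from the given facts derives: Y, L.
Rules concluding J: R10 needs H1; R11 needs A2; R12 needs H — none of these are established.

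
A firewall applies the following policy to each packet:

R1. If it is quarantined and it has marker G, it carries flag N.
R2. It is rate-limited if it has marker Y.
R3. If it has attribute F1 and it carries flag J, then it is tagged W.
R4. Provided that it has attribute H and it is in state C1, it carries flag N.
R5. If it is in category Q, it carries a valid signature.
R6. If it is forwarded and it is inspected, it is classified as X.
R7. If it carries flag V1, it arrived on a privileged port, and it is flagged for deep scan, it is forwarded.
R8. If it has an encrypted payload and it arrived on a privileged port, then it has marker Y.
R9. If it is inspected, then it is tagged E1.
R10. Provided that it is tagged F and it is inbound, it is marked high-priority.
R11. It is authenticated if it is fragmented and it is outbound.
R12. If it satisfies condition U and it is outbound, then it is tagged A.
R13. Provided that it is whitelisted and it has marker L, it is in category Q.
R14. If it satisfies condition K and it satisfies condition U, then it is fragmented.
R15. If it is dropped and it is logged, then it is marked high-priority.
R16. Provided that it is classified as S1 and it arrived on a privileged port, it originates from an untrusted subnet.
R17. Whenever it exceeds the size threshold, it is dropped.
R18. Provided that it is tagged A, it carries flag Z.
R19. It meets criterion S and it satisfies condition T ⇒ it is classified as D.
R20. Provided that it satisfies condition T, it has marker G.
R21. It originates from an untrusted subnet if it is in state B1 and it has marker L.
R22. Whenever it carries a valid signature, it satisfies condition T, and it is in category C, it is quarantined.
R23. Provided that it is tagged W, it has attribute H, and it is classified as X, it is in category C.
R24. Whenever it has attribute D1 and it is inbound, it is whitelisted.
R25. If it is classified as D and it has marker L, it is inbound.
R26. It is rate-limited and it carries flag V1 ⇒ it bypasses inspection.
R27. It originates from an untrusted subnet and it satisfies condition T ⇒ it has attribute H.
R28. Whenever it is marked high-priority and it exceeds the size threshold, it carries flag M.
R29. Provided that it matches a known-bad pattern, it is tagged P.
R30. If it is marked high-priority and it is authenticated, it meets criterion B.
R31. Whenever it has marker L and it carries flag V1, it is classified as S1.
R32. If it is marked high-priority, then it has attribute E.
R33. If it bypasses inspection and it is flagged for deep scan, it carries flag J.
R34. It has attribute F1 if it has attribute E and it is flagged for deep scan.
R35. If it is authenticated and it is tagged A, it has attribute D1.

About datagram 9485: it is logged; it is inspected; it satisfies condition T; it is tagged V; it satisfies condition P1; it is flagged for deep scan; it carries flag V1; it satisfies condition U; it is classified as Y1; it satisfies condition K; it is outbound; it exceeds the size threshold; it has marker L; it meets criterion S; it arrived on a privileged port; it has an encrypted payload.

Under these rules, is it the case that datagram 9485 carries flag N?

Yes

By R7 (it carries flag V1, it arrived on a privileged port, it is flagged for deep scan): it is forwarded.
By R8 (it has an encrypted payload, it arrived on a privileged port): it has marker Y.
By R12 (it satisfies condition U, it is outbound): it is tagged A.
By R14 (it satisfies condition K, it satisfies condition U): it is fragmented.
By R17 (it exceeds the size threshold): it is dropped.
By R19 (it meets criterion S, it satisfies condition T): it is classified as D.
By R20 (it satisfies condition T): it has marker G.
By R25 (it is classified as D, it has marker L): it is inbound.
By R31 (it has marker L, it carries flag V1): it is classified as S1.
By R2 (it has marker Y): it is rate-limited.
By R6 (it is forwarded, it is inspected): it is classified as X.
By R11 (it is fragmented, it is outbound): it is authenticated.
By R15 (it is dropped, it is logged): it is marked high-priority.
By R16 (it is classified as S1, it arrived on a privileged port): it originates from an untrusted subnet.
By R26 (it is rate-limited, it carries flag V1): it bypasses inspection.
By R27 (it originates from an untrusted subnet, it satisfies condition T): it has attribute H.
By R32 (it is marked high-priority): it has attribute E.
By R33 (it bypasses inspection, it is flagged for deep scan): it carries flag J.
By R34 (it has attribute E, it is flagged for deep scan): it has attribute F1.
By R35 (it is authenticated, it is tagged A): it has attribute D1.
By R3 (it has attribute F1, it carries flag J): it is tagged W.
By R23 (it is tagged W, it has attribute H, it is classified as X): it is in category C.
By R24 (it has attribute D1, it is inbound): it is whitelisted.
By R13 (it is whitelisted, it has marker L): it is in category Q.
By R5 (it is in category Q): it carries a valid signature.
By R22 (it carries a valid signature, it satisfies condition T, it is in category C): it is quarantined.
By R1 (it is quarantined, it has marker G): it carries flag N.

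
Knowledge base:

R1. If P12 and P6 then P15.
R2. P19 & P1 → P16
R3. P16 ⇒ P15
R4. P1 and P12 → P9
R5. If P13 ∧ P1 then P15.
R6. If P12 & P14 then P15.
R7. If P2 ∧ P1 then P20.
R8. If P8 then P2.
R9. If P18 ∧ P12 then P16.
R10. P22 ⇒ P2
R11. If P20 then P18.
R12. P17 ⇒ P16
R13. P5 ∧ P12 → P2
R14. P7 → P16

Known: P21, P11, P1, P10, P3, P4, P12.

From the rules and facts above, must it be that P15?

No

Forward chaining from the given facts derives: P9.
Rules concluding P15: R1 needs P6; R3 needs P16; R5 needs P13; R6 needs P14 — none of these are established.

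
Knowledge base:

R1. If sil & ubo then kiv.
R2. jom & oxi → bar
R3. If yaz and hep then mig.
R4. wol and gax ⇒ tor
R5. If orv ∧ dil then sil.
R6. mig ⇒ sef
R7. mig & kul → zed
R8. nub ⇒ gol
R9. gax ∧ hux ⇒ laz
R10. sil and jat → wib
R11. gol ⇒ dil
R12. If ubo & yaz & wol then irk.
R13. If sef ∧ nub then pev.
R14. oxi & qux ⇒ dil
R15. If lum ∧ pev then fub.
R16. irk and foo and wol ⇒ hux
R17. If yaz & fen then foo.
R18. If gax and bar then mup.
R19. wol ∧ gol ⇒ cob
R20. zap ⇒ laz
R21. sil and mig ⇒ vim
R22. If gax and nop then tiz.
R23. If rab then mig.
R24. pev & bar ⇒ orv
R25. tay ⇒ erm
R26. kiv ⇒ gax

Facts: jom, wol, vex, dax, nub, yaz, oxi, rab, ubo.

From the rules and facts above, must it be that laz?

No

Forward chaining from the given facts derives: bar, gol, dil, irk, cob, mig, sef, pev, orv, sil, vim, kiv, gax, tor, mup.
Rules concluding laz: R9 needs hux; R20 needs zap — none of these are established.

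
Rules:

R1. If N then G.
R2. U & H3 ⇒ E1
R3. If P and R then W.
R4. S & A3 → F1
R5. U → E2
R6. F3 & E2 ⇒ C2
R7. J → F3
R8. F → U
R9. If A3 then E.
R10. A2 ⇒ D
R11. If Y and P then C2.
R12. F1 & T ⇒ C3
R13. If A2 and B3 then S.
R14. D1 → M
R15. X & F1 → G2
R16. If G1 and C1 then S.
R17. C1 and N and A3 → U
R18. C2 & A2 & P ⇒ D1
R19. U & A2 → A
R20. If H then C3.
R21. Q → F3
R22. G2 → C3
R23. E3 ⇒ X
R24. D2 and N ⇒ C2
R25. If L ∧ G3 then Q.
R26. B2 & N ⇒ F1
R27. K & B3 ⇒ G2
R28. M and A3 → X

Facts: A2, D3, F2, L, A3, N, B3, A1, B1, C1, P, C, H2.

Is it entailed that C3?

No

Forward chaining from the given facts derives: G, E, D, S, U, A, F1, E2.
Rules concluding C3: R12 needs T; R20 needs H; R22 needs G2 — none of these are established.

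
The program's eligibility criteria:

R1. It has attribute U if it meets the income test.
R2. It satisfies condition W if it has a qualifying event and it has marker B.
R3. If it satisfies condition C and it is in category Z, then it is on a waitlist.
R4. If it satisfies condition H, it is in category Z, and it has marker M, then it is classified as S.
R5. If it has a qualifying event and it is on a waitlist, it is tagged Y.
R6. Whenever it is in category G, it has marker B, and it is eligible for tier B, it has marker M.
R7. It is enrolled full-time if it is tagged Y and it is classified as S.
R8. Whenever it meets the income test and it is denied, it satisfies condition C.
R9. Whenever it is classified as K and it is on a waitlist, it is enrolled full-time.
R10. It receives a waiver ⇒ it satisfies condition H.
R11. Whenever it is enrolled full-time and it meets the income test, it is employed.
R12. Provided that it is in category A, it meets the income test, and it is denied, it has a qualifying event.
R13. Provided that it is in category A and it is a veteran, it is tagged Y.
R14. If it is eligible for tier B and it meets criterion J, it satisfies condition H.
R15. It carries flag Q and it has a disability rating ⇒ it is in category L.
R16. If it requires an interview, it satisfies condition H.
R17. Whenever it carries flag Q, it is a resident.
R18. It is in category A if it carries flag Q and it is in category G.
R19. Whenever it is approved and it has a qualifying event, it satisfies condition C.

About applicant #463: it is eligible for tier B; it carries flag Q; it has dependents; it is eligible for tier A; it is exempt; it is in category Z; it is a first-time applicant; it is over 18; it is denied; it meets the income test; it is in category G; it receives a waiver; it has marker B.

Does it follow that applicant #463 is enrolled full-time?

Yes

By R6 (it is in category G, it has marker B, it is eligible for tier B): it has marker M.
By R8 (it meets the income test, it is denied): it satisfies condition C.
By R10 (it receives a waiver): it satisfies condition H.
By R18 (it carries flag Q, it is in category G): it is in category A.
By R3 (it satisfies condition C, it is in category Z): it is on a waitlist.
By R4 (it satisfies condition H, it is in category Z, it has marker M): it is classified as S.
By R12 (it is in category A, it meets the income test, it is denied): it has a qualifying event.
By R5 (it has a qualifying event, it is on a waitlist): it is tagged Y.
By R7 (it is tagged Y, it is classified as S): it is enrolled full-time.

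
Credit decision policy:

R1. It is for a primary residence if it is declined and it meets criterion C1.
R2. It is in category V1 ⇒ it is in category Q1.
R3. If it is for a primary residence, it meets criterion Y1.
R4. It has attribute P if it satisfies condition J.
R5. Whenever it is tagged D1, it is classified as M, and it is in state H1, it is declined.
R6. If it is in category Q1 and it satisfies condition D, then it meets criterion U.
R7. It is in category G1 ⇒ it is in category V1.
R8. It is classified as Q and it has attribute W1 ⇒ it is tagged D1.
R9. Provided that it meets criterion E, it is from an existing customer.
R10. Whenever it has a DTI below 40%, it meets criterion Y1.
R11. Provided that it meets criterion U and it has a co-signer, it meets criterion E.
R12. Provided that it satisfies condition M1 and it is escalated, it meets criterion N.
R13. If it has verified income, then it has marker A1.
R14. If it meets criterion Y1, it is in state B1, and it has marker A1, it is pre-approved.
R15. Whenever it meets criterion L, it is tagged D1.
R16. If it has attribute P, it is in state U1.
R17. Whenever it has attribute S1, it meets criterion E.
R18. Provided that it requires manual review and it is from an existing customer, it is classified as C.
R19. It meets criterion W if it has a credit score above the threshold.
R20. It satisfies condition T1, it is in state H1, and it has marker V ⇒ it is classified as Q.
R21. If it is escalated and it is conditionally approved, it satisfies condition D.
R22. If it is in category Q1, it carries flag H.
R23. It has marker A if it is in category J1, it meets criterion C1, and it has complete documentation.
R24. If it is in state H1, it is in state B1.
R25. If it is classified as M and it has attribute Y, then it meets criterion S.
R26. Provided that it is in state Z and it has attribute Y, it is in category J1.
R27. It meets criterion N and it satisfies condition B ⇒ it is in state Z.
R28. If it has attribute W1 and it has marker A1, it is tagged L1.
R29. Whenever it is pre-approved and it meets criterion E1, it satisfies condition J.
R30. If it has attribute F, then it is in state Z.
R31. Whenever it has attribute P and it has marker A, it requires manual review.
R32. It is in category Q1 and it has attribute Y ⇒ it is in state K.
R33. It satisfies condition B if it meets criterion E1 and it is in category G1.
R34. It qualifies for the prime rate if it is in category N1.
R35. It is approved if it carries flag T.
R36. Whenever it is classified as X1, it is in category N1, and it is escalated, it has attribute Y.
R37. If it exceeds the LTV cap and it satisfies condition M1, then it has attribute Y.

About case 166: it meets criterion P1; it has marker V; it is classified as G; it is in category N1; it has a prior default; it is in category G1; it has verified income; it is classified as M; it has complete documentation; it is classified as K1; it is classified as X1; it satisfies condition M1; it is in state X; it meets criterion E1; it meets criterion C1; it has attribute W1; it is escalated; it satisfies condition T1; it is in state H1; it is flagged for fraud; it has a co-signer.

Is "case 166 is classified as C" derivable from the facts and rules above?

Forward chaining from the given facts derives: is in category V1, meets criterion N, has marker A1, is classified as Q, is in state B1, is tagged L1, satisfies condition B, qualifies for the prime rate, has attribute Y, is in category Q1, is tagged D1, carries flag H, meets criterion S, is in state Z, is in state K, is declined, is in category J1, is for a primary residence, meets criterion Y1, is pre-approved, has marker A, satisfies condition J, has attribute P, is in state U1, requires manual review.
The only rule concluding "it is classified as C" is R18, which needs "it is from an existing customer"; that is never established.

No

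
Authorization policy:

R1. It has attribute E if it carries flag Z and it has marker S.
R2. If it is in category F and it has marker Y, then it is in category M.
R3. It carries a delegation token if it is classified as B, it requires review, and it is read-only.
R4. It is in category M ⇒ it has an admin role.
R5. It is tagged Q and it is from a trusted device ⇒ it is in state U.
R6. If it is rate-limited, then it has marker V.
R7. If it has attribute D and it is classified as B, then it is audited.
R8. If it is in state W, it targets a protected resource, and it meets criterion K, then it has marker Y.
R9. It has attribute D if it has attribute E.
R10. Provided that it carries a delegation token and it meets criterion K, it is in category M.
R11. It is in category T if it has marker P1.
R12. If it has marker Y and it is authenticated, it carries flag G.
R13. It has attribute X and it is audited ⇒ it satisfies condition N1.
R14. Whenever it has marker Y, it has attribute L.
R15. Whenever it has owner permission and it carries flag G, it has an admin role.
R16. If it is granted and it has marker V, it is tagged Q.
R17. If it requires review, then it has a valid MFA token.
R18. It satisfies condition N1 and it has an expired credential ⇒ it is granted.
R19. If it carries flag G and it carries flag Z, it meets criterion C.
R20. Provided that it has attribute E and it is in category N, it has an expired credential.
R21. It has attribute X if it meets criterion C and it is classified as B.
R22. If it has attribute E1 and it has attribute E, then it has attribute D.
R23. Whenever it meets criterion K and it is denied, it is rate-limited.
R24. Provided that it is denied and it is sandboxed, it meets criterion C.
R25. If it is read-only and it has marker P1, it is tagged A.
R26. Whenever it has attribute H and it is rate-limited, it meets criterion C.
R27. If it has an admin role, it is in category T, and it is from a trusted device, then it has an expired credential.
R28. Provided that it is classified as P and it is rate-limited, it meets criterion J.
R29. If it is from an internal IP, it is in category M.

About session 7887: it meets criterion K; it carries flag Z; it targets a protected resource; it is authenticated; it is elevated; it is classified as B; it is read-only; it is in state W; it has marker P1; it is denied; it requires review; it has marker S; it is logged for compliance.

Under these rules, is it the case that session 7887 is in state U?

Forward chaining from the given facts derives: has attribute E, carries a delegation token, has marker Y, has attribute D, is in category M, is in category T, carries flag G, has attribute L, has a valid MFA token, meets criterion C, has attribute X, is rate-limited, is tagged A, has an admin role, has marker V, is audited, satisfies condition N1.
The only rule concluding "it is in state U" is R5, which needs "it is tagged Q"; that is never established.

No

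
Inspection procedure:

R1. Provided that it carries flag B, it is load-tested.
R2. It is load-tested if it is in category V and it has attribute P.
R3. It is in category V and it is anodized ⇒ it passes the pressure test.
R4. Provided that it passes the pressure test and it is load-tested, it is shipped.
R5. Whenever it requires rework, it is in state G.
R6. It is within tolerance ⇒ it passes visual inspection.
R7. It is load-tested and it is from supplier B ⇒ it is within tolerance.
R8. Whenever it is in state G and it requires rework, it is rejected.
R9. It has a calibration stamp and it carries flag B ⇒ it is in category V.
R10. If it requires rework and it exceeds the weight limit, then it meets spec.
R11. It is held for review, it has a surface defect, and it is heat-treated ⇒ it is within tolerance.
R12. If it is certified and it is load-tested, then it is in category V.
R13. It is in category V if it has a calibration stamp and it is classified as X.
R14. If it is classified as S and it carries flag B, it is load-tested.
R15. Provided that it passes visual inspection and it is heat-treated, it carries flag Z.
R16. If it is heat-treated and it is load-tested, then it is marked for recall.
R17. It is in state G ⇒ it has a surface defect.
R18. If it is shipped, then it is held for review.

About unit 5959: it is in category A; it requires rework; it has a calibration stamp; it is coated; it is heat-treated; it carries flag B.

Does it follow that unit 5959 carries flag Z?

Forward chaining from the given facts derives: is load-tested, is in state G, is rejected, is in category V, is marked for recall, has a surface defect.
The only rule concluding "it carries flag Z" is R15, which needs "it passes visual inspection"; that is never established.

No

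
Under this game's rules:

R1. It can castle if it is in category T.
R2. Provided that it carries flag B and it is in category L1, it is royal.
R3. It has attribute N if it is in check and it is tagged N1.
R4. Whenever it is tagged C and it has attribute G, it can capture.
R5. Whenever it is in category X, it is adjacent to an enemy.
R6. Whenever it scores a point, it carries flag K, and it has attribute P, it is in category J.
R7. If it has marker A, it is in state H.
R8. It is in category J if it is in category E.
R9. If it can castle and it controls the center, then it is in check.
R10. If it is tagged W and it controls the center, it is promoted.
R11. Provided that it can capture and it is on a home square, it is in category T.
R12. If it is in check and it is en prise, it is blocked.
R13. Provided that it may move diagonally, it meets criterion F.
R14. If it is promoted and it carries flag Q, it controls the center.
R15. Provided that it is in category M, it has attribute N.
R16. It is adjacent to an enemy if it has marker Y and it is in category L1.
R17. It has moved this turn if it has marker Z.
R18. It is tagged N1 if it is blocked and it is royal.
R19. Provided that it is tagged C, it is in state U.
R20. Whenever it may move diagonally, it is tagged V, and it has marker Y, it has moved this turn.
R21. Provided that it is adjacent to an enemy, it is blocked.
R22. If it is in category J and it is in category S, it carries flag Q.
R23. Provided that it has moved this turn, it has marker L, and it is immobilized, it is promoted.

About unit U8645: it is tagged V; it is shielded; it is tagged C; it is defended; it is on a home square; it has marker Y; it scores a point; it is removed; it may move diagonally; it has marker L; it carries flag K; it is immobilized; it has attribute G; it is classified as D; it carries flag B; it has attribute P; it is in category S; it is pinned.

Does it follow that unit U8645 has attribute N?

Forward chaining from the given facts derives: can capture, is in category J, is in category T, meets criterion F, is in state U, has moved this turn, carries flag Q, is promoted, can castle, controls the center, is in check.
Rules concluding "it has attribute N": R3 needs "it is tagged N1"; R15 needs "it is in category M" — none of these are established.

No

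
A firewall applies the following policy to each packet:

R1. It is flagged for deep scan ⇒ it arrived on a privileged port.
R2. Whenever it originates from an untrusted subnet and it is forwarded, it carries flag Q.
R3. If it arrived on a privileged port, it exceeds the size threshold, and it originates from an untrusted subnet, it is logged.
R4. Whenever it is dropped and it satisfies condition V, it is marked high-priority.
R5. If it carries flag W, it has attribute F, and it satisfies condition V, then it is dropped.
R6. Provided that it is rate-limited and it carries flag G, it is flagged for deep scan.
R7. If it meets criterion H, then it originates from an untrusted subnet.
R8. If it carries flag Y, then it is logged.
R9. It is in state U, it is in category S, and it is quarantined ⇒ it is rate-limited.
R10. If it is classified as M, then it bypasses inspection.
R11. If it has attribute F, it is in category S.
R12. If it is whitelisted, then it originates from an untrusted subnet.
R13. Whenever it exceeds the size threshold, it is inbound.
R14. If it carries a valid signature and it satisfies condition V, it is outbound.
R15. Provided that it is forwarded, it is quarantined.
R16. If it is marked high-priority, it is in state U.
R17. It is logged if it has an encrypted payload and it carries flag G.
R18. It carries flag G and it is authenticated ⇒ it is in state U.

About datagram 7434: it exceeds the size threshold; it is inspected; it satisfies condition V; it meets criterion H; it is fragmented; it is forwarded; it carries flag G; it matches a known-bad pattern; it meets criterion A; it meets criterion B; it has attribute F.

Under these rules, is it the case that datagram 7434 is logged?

Forward chaining from the given facts derives: originates from an untrusted subnet, is in category S, is inbound, is quarantined, carries flag Q.
Rules concluding "it is logged": R3 needs "it arrived on a privileged port"; R8 needs "it carries flag Y"; R17 needs "it has an encrypted payload" — none of these are established.

No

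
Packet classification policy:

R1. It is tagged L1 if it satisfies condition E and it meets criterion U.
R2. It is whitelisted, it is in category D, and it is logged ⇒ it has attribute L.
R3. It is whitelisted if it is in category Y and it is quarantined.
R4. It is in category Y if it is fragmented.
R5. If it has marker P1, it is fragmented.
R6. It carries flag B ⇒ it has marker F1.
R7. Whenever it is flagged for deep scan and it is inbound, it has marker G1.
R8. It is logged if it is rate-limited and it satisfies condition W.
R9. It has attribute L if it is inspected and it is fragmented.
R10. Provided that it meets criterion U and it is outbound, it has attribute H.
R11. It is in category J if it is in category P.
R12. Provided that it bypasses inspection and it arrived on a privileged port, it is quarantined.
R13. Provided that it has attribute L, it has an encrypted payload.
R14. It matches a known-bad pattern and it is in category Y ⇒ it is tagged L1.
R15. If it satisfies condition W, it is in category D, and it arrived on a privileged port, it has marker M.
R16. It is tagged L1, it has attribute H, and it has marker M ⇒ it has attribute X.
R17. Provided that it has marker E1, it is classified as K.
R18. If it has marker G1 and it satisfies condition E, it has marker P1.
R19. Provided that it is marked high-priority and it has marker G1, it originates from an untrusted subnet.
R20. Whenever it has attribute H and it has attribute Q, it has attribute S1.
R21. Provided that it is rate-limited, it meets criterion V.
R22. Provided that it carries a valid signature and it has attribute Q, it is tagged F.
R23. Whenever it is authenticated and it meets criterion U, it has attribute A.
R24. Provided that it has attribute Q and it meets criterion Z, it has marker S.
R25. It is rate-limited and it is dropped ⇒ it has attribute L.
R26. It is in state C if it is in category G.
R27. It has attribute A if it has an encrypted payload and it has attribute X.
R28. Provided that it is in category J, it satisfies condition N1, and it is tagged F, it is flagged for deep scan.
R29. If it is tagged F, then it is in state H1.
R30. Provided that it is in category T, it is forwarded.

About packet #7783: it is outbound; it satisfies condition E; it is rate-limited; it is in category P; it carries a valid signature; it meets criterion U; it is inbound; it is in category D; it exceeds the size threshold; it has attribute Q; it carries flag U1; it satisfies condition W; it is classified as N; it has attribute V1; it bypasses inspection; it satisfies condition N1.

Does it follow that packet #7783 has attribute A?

No

Forward chaining from the given facts derives: is tagged L1, is logged, has attribute H, is in category J, has attribute S1, meets criterion V, is tagged F, is flagged for deep scan, is in state H1, has marker G1, has marker P1, is fragmented, is in category Y.
Rules concluding "it has attribute A": R23 needs "it is authenticated"; R27 needs "it has an encrypted payload" — none of these are established.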